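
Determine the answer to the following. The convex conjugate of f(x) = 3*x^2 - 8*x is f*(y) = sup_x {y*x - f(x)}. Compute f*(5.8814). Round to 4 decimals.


f*(y) = sup_x {y*x - a*x^2 - b*x} = sup_x {(y-b)*x - a*x^2}
FOC: (y - b) - 2a*x = 0 => x* = (y - b)/(2a)
x* = (5.8814 + 8)/(2*3) = 2.3136
f*(5.8814) = (y-b)^2/(4a) = (5.8814 + 8)^2/(4*3)
= 192.6933/12 = 16.0578


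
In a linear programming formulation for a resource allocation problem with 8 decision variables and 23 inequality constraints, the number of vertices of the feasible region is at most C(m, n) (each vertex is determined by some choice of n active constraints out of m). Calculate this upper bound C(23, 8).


Each vertex corresponds to some choice of n active constraints out of m, so the number of vertices is at most C(m, n) = m! / (n!(m-n)!).
m = 23, n = 8
Numerator: 23 * 22 * 21 * 20 * 19 * 18 * 17 * 16
Denominator: 8! = 40320
C(23, 8) = 490314


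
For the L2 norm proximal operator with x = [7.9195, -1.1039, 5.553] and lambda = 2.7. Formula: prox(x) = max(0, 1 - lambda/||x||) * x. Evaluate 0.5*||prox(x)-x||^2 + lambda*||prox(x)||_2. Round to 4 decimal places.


Step 1: Compute ||x||.
||x|| = 9.7351
Step 2: Compute scaling factor.
scale = max(0, 1 - 2.7/9.7351) = 0.7227
Step 3: prox(x) = [5.7231, -0.7977, 4.0129]
||prox(x)|| = 7.0351
Step 4: Proximal objective.
0.5*||prox-x||^2 = 3.645
lambda*||prox|| = 18.9948
Total = 22.6399


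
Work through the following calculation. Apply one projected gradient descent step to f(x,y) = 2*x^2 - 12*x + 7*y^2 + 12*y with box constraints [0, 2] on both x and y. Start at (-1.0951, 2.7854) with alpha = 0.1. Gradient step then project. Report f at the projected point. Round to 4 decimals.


Step 1: Compute gradient at (-1.0951, 2.7854).
grad_x = 2*2*-1.0951 - 12 = -16.3804
grad_y = 2*7*2.7854 + 12 = 50.9956
Step 2: Gradient step.
x_raw = -1.0951 - 0.1*-16.3804 = 0.5429
y_raw = 2.7854 - 0.1*50.9956 = -2.3142
Step 3: Project onto [0, 2].
x_proj = clip(0.5429) = 0.5429
y_proj = clip(-2.3142) = 0.0
Step 4: Evaluate f.
f(0.5429, 0.0) = -5.9257


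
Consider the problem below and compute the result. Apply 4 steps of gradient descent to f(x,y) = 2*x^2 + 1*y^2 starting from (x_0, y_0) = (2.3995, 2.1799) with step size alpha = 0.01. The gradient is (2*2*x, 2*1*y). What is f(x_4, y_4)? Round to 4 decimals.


Gradient descent on f(x,y) = 2*x^2 + 1*y^2.
Starting point: (2.3995, 2.1799), alpha = 0.01
Step 1: grad_x = 2*2*2.3995 = 9.598, grad_y = 2*1*2.1799 = 4.3598
  x_1 = 2.3995 - 0.01*9.598 = 2.3035
  y_1 = 2.1799 - 0.01*4.3598 = 2.1363
Step 2: grad_x = 2*2*2.3035 = 9.2141, grad_y = 2*1*2.1363 = 4.2726
  x_2 = 2.3035 - 0.01*9.2141 = 2.2114
  y_2 = 2.1363 - 0.01*4.2726 = 2.0936
Step 3: grad_x = 2*2*2.2114 = 8.8455, grad_y = 2*1*2.0936 = 4.1872
  x_3 = 2.2114 - 0.01*8.8455 = 2.1229
  y_3 = 2.0936 - 0.01*4.1872 = 2.0517
Step 4: grad_x = 2*2*2.1229 = 8.4917, grad_y = 2*1*2.0517 = 4.1034
  x_4 = 2.1229 - 0.01*8.4917 = 2.038
  y_4 = 2.0517 - 0.01*4.1034 = 2.0107
f(2.038, 2.0107) = 2*2.038^2 + 1*2.0107^2 = 12.3497


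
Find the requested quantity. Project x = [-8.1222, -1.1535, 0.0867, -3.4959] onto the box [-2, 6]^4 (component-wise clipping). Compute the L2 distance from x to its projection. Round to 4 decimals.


Project each component onto [-2, 6].
clip(-8.1222) = -2.0, clip(-1.1535) = -1.1535, clip(0.0867) = 0.0867, clip(-3.4959) = -2.0
Projection = [-2.0, -1.1535, 0.0867, -2.0]
Squared diffs: [37.4813, 0.0, 0.0, 2.2377]
Distance = sqrt(39.719) = 6.3023


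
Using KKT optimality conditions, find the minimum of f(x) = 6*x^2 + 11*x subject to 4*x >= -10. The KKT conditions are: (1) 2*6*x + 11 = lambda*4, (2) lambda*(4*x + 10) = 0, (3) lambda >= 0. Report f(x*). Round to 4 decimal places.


Step 1: Try lambda = 0 (constraint inactive).
Stationarity: 2*6*x + 11 = 0
x* = -11/(2*6) = -11/12 = -0.9167 (rounded; the exact value -11/12 is used below)
Check constraint: 4*-0.9167 = -3.6668 >= -10 -- satisfied.
Step 2: Compute optimal value.
f(x*) = 6*(-11/12)^2 + 11*(-11/12) = -5.0417


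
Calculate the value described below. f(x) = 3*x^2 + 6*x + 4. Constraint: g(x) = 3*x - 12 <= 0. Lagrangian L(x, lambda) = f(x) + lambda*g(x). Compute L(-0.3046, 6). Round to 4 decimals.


Step 1: Evaluate f(x).
f(-0.3046) = 3*(-0.3046)^2 + 6*(-0.3046) + 4 = 2.4507
Step 2: Evaluate g(x).
g(-0.3046) = 3*-0.3046 - 12 = -12.9138
Step 3: Compute Lagrangian.
L = 2.4507 + 6*-12.9138 = -75.0321


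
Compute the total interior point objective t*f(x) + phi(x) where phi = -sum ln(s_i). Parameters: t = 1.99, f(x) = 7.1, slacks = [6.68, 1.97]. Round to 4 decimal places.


Step 1: Compute log-barrier.
ln values: [1.8991, 0.678]
phi = -(1.8991 + 0.678) = -2.5772
Step 2: Compute augmented objective.
t*f(x) = 1.99*7.1 = 14.129
Total = 14.129 - 2.5772 = 11.5518


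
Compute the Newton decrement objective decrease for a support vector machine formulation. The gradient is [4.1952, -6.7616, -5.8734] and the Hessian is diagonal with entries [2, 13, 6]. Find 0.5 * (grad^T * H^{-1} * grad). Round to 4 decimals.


Step 1: H is diagonal, so H^(-1) * g = [2.0976, -0.5201, -0.9789].
Step 2: g^T H^(-1) g = sum_i g_i^2 / H_ii
  = (4.1952)^2/2 + (-6.7616)^2/13 + (-5.8734)^2/6
  = 8.7999 + 3.5169 + 5.7495 = 18.0662
Step 3: Objective decrease = 0.5 * g^T H^(-1) g = 9.0331


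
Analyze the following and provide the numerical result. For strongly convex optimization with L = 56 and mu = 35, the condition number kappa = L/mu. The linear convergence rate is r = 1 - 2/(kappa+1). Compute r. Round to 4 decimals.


Step 1: Compute the condition number.
kappa = L/mu = 56/35 = 1.6
Step 2: Compute the convergence rate.
r = 1 - 2/(kappa + 1) = 1 - 2*mu/(L + mu) = (L - mu)/(L + mu) = 21/91 = 0.2308


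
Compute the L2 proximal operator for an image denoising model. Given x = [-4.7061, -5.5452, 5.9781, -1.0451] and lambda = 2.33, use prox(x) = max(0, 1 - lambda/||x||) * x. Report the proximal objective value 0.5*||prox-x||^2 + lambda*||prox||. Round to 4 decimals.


Step 1: Compute ||x||.
||x|| = 9.4724
Step 2: Compute scaling factor.
scale = max(0, 1 - 2.33/9.4724) = 0.754
Step 3: prox(x) = [-3.5485, -4.1812, 4.5076, -0.788]
||prox(x)|| = 7.1424
Step 4: Proximal objective.
0.5*||prox-x||^2 = 2.7145
lambda*||prox|| = 16.6418
Total = 19.3563


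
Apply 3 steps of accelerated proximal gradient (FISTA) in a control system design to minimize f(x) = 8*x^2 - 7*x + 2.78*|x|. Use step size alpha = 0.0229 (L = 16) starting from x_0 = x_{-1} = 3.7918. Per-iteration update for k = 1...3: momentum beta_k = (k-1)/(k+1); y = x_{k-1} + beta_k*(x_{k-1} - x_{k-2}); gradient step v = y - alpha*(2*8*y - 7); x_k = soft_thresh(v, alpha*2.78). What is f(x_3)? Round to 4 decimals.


FISTA on f(x) = 8*x^2 - 7*x + 2.78*|x|
L = 16, alpha = 0.0229
Iteration 1: beta = 0.0, y = 3.7918 + 0.0*(3.7918 - 3.7918) = 3.7918
  grad(y) = 53.6688, v = y - alpha*grad = 2.5628
  prox(v) = soft_thresh(2.5628, 0.0637) = 2.4991
Iteration 2: beta = 0.3333, y = 2.4991 + 0.3333*(2.4991 - 3.7918) = 2.0682
  grad(y) = 26.0917, v = y - alpha*grad = 1.4707
  prox(v) = soft_thresh(1.4707, 0.0637) = 1.4071
Iteration 3: beta = 0.5, y = 1.4071 + 0.5*(1.4071 - 2.4991) = 0.861
  grad(y) = 6.7767, v = y - alpha*grad = 0.7059
  prox(v) = soft_thresh(0.7059, 0.0637) = 0.6422
f(x_3) = 8*0.6422^2 - 7*0.6422 + 2.78*|0.6422| = 0.5892


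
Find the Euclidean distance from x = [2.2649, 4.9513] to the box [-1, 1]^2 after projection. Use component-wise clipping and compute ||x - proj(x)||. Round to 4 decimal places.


Project each component onto [-1, 1].
clip(2.2649) = 1.0, clip(4.9513) = 1.0
Projection = [1.0, 1.0]
Squared diffs: [1.6, 15.6128]
Distance = sqrt(17.2128) = 4.1488


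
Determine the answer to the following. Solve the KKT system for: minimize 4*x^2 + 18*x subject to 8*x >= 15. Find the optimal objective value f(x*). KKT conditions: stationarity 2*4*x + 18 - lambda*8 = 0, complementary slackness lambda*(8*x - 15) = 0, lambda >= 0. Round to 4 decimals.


Step 1: Try lambda = 0 (constraint inactive).
x_unc = -18/(2*4) = -2.25
Check: 8*-2.25 = -18.0 < 15 -- violated!
Step 2: Constraint must be active: 8*x = 15
x* = 15/8 = 1.875
lambda = (2*4*1.875 + 18)/8 = 4.125
Step 3: Compute optimal value.
f(x*) = 4*1.875^2 + 18*1.875 = 47.8125


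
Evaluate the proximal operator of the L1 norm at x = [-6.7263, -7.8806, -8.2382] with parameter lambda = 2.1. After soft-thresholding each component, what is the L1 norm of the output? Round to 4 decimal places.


Soft-thresholding with lambda = 2.1:
prox(-6.7263) = sign(-6.7263)*max(|-6.7263| - 2.1, 0) = -4.6263
prox(-7.8806) = sign(-7.8806)*max(|-7.8806| - 2.1, 0) = -5.7806
prox(-8.2382) = sign(-8.2382)*max(|-8.2382| - 2.1, 0) = -6.1382
prox(x) = [-4.6263, -5.7806, -6.1382]
||prox(x)||_1 = 4.6263 + 5.7806 + 6.1382 = 16.5451


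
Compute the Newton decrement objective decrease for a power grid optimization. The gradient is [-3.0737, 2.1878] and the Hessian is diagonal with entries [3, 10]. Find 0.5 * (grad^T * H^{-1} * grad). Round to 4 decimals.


Step 1: H is diagonal, so H^(-1) * g = [-1.0246, 0.2188].
Step 2: g^T H^(-1) g = sum_i g_i^2 / H_ii
  = (-3.0737)^2/3 + (2.1878)^2/10
  = 3.1492 + 0.4786 = 3.6279
Step 3: Objective decrease = 0.5 * g^T H^(-1) g = 1.8139


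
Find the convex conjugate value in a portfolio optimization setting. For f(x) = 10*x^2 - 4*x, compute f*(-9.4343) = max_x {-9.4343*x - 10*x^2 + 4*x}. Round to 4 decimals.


f*(y) = sup_x {y*x - a*x^2 - b*x} = sup_x {(y-b)*x - a*x^2}
FOC: (y - b) - 2a*x = 0 => x* = (y - b)/(2a)
x* = (-9.4343 + 4)/(2*10) = -0.2717
f*(-9.4343) = (y-b)^2/(4a) = (-9.4343 + 4)^2/(4*10)
= 29.5316/40 = 0.7383


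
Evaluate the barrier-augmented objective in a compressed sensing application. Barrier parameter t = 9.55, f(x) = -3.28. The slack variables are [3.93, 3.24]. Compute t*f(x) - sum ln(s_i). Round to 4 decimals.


Step 1: Compute log-barrier.
ln values: [1.3686, 1.1756]
phi = -(1.3686 + 1.1756) = -2.5442
Step 2: Compute augmented objective.
t*f(x) = 9.55*-3.28 = -31.324
Total = -31.324 - 2.5442 = -33.8682


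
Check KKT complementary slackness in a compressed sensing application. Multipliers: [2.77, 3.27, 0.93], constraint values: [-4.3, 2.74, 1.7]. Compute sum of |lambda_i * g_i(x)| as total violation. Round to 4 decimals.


KKT complementary slackness check:
lambda_1 * g_1 = 2.77 * -4.3 = -11.911
lambda_2 * g_2 = 3.27 * 2.74 = 8.9598
lambda_3 * g_3 = 0.93 * 1.7 = 1.581
Total violation = 11.911 + 8.9598 + 1.581 = 22.4518


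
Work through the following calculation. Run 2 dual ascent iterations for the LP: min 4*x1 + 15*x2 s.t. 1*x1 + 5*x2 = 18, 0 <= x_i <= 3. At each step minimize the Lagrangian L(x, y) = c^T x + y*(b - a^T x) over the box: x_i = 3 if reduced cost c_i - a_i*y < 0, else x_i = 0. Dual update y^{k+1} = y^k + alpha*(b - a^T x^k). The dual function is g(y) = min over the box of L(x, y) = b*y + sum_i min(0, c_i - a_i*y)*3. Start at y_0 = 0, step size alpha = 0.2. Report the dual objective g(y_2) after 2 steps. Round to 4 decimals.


Dual ascent for LP: min 4*x1 + 15*x2, 1*x1 + 5*x2 = 18, 0 <= x_i <= 3
Step 1: y^k = 0.0, reduced costs: (4.0, 15.0)
  x^k = (0.0, 0.0), subgradient = b - a^T x = 18.0
  y^{k+1} = 0.0 + 0.2*18.0 = 3.6
Step 2: y^k = 3.6, reduced costs: (0.4, -3.0)
  x^k = (0.0, 3.0), subgradient = b - a^T x = 3.0
  y^{k+1} = 3.6 + 0.2*3.0 = 4.2
Dual objective at y_2 = 4.2: reduced costs (-0.2, -6.0), box minimizer x = (3.0, 3.0)
g(y_2) = b*y + (c1 - a1*y)*x1 + (c2 - a2*y)*x2 = 18*4.2 + (-0.2)*3.0 + (-6.0)*3.0 = 75.6 - 0.6 - 18.0 = 57.0


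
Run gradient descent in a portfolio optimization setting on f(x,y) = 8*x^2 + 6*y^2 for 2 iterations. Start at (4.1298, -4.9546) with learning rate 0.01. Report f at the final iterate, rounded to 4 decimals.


Gradient descent on f(x,y) = 8*x^2 + 6*y^2.
Starting point: (4.1298, -4.9546), alpha = 0.01
Step 1: grad_x = 2*8*4.1298 = 66.0768, grad_y = 2*6*-4.9546 = -59.4552
  x_1 = 4.1298 - 0.01*66.0768 = 3.469
  y_1 = -4.9546 - 0.01*-59.4552 = -4.36
Step 2: grad_x = 2*8*3.469 = 55.5045, grad_y = 2*6*-4.36 = -52.3206
  x_2 = 3.469 - 0.01*55.5045 = 2.914
  y_2 = -4.36 - 0.01*-52.3206 = -3.8368
f(2.914, -3.8368) = 8*2.914^2 + 6*(-3.8368)^2 = 156.2587


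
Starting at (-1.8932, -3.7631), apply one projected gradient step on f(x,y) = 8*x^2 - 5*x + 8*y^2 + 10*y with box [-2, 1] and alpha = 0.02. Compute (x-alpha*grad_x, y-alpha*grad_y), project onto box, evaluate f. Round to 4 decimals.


Step 1: Compute gradient at (-1.8932, -3.7631).
grad_x = 2*8*-1.8932 - 5 = -35.2912
grad_y = 2*8*-3.7631 + 10 = -50.2096
Step 2: Gradient step.
x_raw = -1.8932 - 0.02*-35.2912 = -1.1874
y_raw = -3.7631 - 0.02*-50.2096 = -2.7589
Step 3: Project onto [-2, 1].
x_proj = clip(-1.1874) = -1.1874
y_proj = clip(-2.7589) = -2.0
Step 4: Evaluate f.
f(-1.1874, -2.0) = 29.2158


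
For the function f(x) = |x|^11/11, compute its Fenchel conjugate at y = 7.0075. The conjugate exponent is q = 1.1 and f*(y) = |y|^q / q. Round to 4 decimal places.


The conjugate exponent q satisfies 1/p + 1/q = 1.
p = 11, so q = 11/(11 - 1) = 1.1
|y|^q = 7.0075^1.1 = 8.5137
f*(7.0075) = 8.5137 / 1.1 = 7.7397


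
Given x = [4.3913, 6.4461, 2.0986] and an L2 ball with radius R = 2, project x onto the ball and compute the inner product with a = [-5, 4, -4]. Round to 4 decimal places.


Step 1: Compute ||x|| (intermediates to 6 decimals).
||x|| = sqrt(4.3913^2 + 6.4461^2 + 2.0986^2) = 8.077118
Step 2: Project.
Since ||x|| > R, scale = R/||x|| = 2/8.077118 = 0.247613, proj(x) = scale * x
proj(x) = [1.087343, 1.596138, 0.519641]
Step 3: Dot product.
a^T * proj(x) = -5*1.087343 + 4*1.596138 - 4*0.519641 = -1.1307


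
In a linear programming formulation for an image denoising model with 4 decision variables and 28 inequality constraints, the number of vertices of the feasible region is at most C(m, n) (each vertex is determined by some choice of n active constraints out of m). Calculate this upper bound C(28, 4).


Each vertex corresponds to some choice of n active constraints out of m, so the number of vertices is at most C(m, n) = m! / (n!(m-n)!).
m = 28, n = 4
Numerator: 28 * 27 * 26 * 25
Denominator: 4! = 24
C(28, 4) = 20475


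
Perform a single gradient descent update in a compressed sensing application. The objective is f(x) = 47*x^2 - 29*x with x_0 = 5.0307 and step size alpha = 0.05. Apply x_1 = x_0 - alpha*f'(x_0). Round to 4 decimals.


We compute the gradient at x_0 and apply the update.
f'(x) = 94*x - 29
f'(5.0307) = 94*5.0307 - 29 = 443.8858
x_1 = 5.0307 - 0.05*443.8858 = -17.1636


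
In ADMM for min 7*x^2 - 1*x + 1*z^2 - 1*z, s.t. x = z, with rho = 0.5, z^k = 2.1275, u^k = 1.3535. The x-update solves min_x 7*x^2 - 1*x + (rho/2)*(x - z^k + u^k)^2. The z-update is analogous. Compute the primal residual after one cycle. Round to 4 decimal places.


ADMM iteration with rho = 0.5, z^k = 2.1275, u^k = 1.3535
Step 1: x-update.
Minimize 7*x^2 - 1*x + (0.5/2)*(x - 2.1275 + 1.3535)^2
FOC: (2*7 + 0.5)*x = 1 + 0.5*(2.1275 - 1.3535)
x^{k+1} = 0.0957
Step 2: z-update.
Minimize 1*z^2 - 1*z + (0.5/2)*(0.0957 - z + 1.3535)^2
FOC: (2*1 + 0.5)*z = 1 + 0.5*(0.0957 + 1.3535)
z^{k+1} = 0.6898
Step 3: u-update.
u^{k+1} = 1.3535 + 0.0957 - 0.6898 = 0.7593
Step 4: Primal residual = |0.0957 - 0.6898| = 0.5942


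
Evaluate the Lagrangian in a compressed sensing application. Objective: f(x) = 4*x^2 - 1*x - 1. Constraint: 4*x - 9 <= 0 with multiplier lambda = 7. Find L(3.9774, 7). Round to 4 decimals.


Step 1: Evaluate f(x).
f(3.9774) = 4*3.9774^2 - 1*3.9774 - 1 = 58.3014
Step 2: Evaluate g(x).
g(3.9774) = 4*3.9774 - 9 = 6.9096
Step 3: Compute Lagrangian.
L = 58.3014 + 7*6.9096 = 106.6686


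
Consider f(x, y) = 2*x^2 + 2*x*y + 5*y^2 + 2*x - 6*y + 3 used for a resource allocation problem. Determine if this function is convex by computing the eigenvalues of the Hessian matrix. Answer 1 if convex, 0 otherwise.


The Hessian of f(x,y) = 2*x^2 + 2*x*y + 5*y^2 + 2*x - 6*y + 3 is:
H = [[4, 2], [2, 10]]
Trace = 4 + 10 = 14
Determinant = 4*10 - (2)^2 = 36
Discriminant = (14)^2 - 4*36 = 52.0
Eigenvalues: lambda_1 = 3.3944, lambda_2 = 10.6056
The function is convex.

1


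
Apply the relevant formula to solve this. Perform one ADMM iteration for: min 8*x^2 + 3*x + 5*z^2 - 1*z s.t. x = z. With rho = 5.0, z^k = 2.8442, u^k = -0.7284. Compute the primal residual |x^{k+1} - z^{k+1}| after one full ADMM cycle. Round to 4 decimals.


ADMM iteration with rho = 5.0, z^k = 2.8442, u^k = -0.7284
Step 1: x-update.
Minimize 8*x^2 + 3*x + (5.0/2)*(x - 2.8442 - 0.7284)^2
FOC: (2*8 + 5.0)*x = -3 + 5.0*(2.8442 + 0.7284)
x^{k+1} = 0.7078
Step 2: z-update.
Minimize 5*z^2 - 1*z + (5.0/2)*(0.7078 - z - 0.7284)^2
FOC: (2*5 + 5.0)*z = 1 + 5.0*(0.7078 - 0.7284)
z^{k+1} = 0.0598
Step 3: u-update.
u^{k+1} = -0.7284 + 0.7078 - 0.0598 = -0.0804
Step 4: Primal residual = |0.7078 - 0.0598| = 0.648


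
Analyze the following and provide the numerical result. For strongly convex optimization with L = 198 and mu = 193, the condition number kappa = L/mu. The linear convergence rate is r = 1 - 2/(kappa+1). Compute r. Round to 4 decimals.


Step 1: Compute the condition number.
kappa = L/mu = 198/193 = 1.0259
Step 2: Compute the convergence rate.
r = 1 - 2/(kappa + 1) = 1 - 2*mu/(L + mu) = (L - mu)/(L + mu) = 5/391 = 0.0128


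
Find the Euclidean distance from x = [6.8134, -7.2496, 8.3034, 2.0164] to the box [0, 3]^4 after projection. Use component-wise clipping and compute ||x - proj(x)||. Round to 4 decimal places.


Project each component onto [0, 3].
clip(6.8134) = 3.0, clip(-7.2496) = 0.0, clip(8.3034) = 3.0, clip(2.0164) = 2.0164
Projection = [3.0, 0.0, 3.0, 2.0164]
Squared diffs: [14.542, 52.5567, 28.1261, 0.0]
Distance = sqrt(95.2248) = 9.7583


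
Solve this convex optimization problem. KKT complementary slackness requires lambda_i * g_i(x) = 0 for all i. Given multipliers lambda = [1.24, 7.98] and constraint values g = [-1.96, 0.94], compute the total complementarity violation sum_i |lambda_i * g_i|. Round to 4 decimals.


KKT complementary slackness check:
lambda_1 * g_1 = 1.24 * -1.96 = -2.4304
lambda_2 * g_2 = 7.98 * 0.94 = 7.5012
Total violation = 2.4304 + 7.5012 = 9.9316


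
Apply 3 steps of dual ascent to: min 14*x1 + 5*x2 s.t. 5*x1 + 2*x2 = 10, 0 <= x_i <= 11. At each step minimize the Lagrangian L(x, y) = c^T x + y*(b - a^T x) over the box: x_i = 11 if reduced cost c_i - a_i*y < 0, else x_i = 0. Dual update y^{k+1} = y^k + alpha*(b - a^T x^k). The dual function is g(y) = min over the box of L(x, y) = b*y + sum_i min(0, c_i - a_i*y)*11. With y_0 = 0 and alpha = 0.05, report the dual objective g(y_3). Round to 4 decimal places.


Dual ascent for LP: min 14*x1 + 5*x2, 5*x1 + 2*x2 = 10, 0 <= x_i <= 11
Step 1: y^k = 0.0, reduced costs: (14.0, 5.0)
  x^k = (0.0, 0.0), subgradient = b - a^T x = 10.0
  y^{k+1} = 0.0 + 0.05*10.0 = 0.5
Step 2: y^k = 0.5, reduced costs: (11.5, 4.0)
  x^k = (0.0, 0.0), subgradient = b - a^T x = 10.0
  y^{k+1} = 0.5 + 0.05*10.0 = 1.0
Step 3: y^k = 1.0, reduced costs: (9.0, 3.0)
  x^k = (0.0, 0.0), subgradient = b - a^T x = 10.0
  y^{k+1} = 1.0 + 0.05*10.0 = 1.5
Dual objective at y_3 = 1.5: reduced costs (6.5, 2.0), box minimizer x = (0.0, 0.0)
g(y_3) = b*y + (c1 - a1*y)*x1 + (c2 - a2*y)*x2 = 10*1.5 + 6.5*0.0 + 2.0*0.0 = 15.0 + 0.0 + 0.0 = 15.0


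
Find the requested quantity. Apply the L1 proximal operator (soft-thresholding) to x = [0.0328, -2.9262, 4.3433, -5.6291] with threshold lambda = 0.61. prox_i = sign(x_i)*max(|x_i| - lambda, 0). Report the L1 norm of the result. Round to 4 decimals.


Soft-thresholding with lambda = 0.61:
prox(0.0328) = sign(0.0328)*max(|0.0328| - 0.61, 0) = 0.0
prox(-2.9262) = sign(-2.9262)*max(|-2.9262| - 0.61, 0) = -2.3162
prox(4.3433) = sign(4.3433)*max(|4.3433| - 0.61, 0) = 3.7333
prox(-5.6291) = sign(-5.6291)*max(|-5.6291| - 0.61, 0) = -5.0191
prox(x) = [0.0, -2.3162, 3.7333, -5.0191]
||prox(x)||_1 = 0.0 + 2.3162 + 3.7333 + 5.0191 = 11.0686


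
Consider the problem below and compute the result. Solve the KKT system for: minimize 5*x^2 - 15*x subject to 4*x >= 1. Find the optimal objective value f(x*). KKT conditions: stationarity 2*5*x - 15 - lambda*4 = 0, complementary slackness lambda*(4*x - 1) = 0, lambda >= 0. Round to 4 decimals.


Step 1: Try lambda = 0 (constraint inactive).
Stationarity: 2*5*x - 15 = 0
x* = 15/(2*5) = 1.5
Check constraint: 4*1.5 = 6.0 >= 1 -- satisfied.
Step 2: Compute optimal value.
f(x*) = 5*1.5^2 - 15*1.5 = -11.25


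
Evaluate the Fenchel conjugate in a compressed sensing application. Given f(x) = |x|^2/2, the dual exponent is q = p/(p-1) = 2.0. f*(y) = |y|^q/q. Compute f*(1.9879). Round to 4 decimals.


The conjugate exponent q satisfies 1/p + 1/q = 1.
p = 2, so q = 2/(2 - 1) = 2.0
|y|^q = 1.9879^2.0 = 3.9517
f*(1.9879) = 3.9517 / 2.0 = 1.9759


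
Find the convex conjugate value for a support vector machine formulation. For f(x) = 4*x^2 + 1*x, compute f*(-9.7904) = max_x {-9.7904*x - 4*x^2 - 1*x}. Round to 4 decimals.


f*(y) = sup_x {y*x - a*x^2 - b*x} = sup_x {(y-b)*x - a*x^2}
FOC: (y - b) - 2a*x = 0 => x* = (y - b)/(2a)
x* = (-9.7904 - 1)/(2*4) = -1.3488
f*(-9.7904) = (y-b)^2/(4a) = (-9.7904 - 1)^2/(4*4)
= 116.4327/16 = 7.277


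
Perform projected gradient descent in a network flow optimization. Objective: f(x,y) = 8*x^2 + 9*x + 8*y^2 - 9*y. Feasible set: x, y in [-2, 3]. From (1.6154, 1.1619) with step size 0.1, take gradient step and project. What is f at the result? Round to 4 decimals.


Step 1: Compute gradient at (1.6154, 1.1619).
grad_x = 2*8*1.6154 + 9 = 34.8464
grad_y = 2*8*1.1619 - 9 = 9.5904
Step 2: Gradient step.
x_raw = 1.6154 - 0.1*34.8464 = -1.8692
y_raw = 1.1619 - 0.1*9.5904 = 0.2029
Step 3: Project onto [-2, 3].
x_proj = clip(-1.8692) = -1.8692
y_proj = clip(0.2029) = 0.2029
Step 4: Evaluate f.
f(-1.8692, 0.2029) = 9.6328


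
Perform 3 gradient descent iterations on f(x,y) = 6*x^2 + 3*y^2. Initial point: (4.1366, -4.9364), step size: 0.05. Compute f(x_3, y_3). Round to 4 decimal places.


Gradient descent on f(x,y) = 6*x^2 + 3*y^2.
Starting point: (4.1366, -4.9364), alpha = 0.05
Step 1: grad_x = 2*6*4.1366 = 49.6392, grad_y = 2*3*-4.9364 = -29.6184
  x_1 = 4.1366 - 0.05*49.6392 = 1.6546
  y_1 = -4.9364 - 0.05*-29.6184 = -3.4555
Step 2: grad_x = 2*6*1.6546 = 19.8557, grad_y = 2*3*-3.4555 = -20.7329
  x_2 = 1.6546 - 0.05*19.8557 = 0.6619
  y_2 = -3.4555 - 0.05*-20.7329 = -2.4188
Step 3: grad_x = 2*6*0.6619 = 7.9423, grad_y = 2*3*-2.4188 = -14.513
  x_3 = 0.6619 - 0.05*7.9423 = 0.2647
  y_3 = -2.4188 - 0.05*-14.513 = -1.6932
f(0.2647, -1.6932) = 6*0.2647^2 + 3*(-1.6932)^2 = 9.0212


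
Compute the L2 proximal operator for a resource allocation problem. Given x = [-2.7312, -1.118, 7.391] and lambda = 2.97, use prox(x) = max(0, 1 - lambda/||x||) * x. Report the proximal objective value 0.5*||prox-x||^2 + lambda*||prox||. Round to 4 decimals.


Step 1: Compute ||x||.
||x|| = 7.9584
Step 2: Compute scaling factor.
scale = max(0, 1 - 2.97/7.9584) = 0.6268
Step 3: prox(x) = [-1.7119, -0.7008, 4.6328]
||prox(x)|| = 4.9884
Step 4: Proximal objective.
0.5*||prox-x||^2 = 4.4105
lambda*||prox|| = 14.8155
Total = 19.226


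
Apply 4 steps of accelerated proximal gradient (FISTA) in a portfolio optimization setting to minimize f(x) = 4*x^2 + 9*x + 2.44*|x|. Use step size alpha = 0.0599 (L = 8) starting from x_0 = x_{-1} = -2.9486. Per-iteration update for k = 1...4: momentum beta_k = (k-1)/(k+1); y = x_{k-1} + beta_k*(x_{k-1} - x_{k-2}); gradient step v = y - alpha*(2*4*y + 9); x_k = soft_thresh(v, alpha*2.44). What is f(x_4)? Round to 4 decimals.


FISTA on f(x) = 4*x^2 + 9*x + 2.44*|x|
L = 8, alpha = 0.0599
Iteration 1: beta = 0.0, y = -2.9486 + 0.0*(-2.9486 + 2.9486) = -2.9486
  grad(y) = -14.5888, v = y - alpha*grad = -2.0747
  prox(v) = soft_thresh(-2.0747, 0.1462) = -1.9286
Iteration 2: beta = 0.3333, y = -1.9286 + 0.3333*(-1.9286 + 2.9486) = -1.5886
  grad(y) = -3.7085, v = y - alpha*grad = -1.3664
  prox(v) = soft_thresh(-1.3664, 0.1462) = -1.2203
Iteration 3: beta = 0.5, y = -1.2203 + 0.5*(-1.2203 + 1.9286) = -0.8661
  grad(y) = 2.0711, v = y - alpha*grad = -0.9902
  prox(v) = soft_thresh(-0.9902, 0.1462) = -0.844
Iteration 4: beta = 0.6, y = -0.844 + 0.6*(-0.844 + 1.2203) = -0.6183
  grad(y) = 4.0539, v = y - alpha*grad = -0.8611
  prox(v) = soft_thresh(-0.8611, 0.1462) = -0.7149
f(x_4) = 4*(-0.7149)^2 + 9*(-0.7149) + 2.44*|-0.7149| = -2.6454


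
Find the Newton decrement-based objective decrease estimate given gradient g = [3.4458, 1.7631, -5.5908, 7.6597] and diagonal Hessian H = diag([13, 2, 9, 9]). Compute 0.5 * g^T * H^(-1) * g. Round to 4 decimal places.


Step 1: H is diagonal, so H^(-1) * g = [0.2651, 0.8816, -0.6212, 0.8511].
Step 2: g^T H^(-1) g = sum_i g_i^2 / H_ii
  = (3.4458)^2/13 + (1.7631)^2/2 + (-5.5908)^2/9 + (7.6597)^2/9
  = 0.9133 + 1.5543 + 3.473 + 6.519 = 12.4596
Step 3: Objective decrease = 0.5 * g^T H^(-1) g = 6.2298


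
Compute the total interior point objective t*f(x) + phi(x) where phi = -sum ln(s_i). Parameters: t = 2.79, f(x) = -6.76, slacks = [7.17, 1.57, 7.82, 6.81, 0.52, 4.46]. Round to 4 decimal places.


Step 1: Compute log-barrier.
ln values: [1.9699, 0.4511, 2.0567, 1.9184, -0.6539, 1.4951]
phi = -(1.9699 + 0.4511 + 2.0567 + 1.9184 - 0.6539 + 1.4951) = -7.2373
Step 2: Compute augmented objective.
t*f(x) = 2.79*-6.76 = -18.8604
Total = -18.8604 - 7.2373 = -26.0977


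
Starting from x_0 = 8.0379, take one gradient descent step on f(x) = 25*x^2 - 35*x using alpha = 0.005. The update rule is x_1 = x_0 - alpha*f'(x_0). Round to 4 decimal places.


We compute the gradient at x_0 and apply the update.
f'(x) = 50*x - 35
f'(8.0379) = 50*8.0379 - 35 = 366.895
x_1 = 8.0379 - 0.005*366.895 = 6.2034


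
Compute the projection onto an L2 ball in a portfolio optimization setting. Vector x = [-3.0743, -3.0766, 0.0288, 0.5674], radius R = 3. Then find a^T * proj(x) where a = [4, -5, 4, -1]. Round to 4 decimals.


Step 1: Compute ||x|| (intermediates to 6 decimals).
||x|| = sqrt((-3.0743)^2 + (-3.0766)^2 + 0.0288^2 + 0.5674^2) = 4.386292
Step 2: Project.
Since ||x|| > R, scale = R/||x|| = 3/4.386292 = 0.683949, proj(x) = scale * x
proj(x) = [-2.102664, -2.104237, 0.019698, 0.388073]
Step 3: Dot product.
a^T * proj(x) = 4*(-2.102664) - 5*(-2.104237) + 4*0.019698 - 1*0.388073 = 1.8012


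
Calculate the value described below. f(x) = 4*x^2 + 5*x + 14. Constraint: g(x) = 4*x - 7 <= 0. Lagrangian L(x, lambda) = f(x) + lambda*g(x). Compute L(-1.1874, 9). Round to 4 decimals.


Step 1: Evaluate f(x).
f(-1.1874) = 4*(-1.1874)^2 + 5*(-1.1874) + 14 = 13.7027
Step 2: Evaluate g(x).
g(-1.1874) = 4*-1.1874 - 7 = -11.7496
Step 3: Compute Lagrangian.
L = 13.7027 + 9*-11.7496 = -92.0437


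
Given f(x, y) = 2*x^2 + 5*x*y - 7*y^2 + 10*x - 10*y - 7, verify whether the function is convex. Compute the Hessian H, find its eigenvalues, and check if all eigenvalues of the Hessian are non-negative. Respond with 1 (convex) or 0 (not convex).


The Hessian of f(x,y) = 2*x^2 + 5*x*y - 7*y^2 + 10*x - 10*y - 7 is:
H = [[4, 5], [5, -14]]
Trace = 4 - 14 = -10
Determinant = 4*-14 - (5)^2 = -81
Discriminant = (-10)^2 - 4*-81 = 424.0
Eigenvalues: lambda_1 = -15.2956, lambda_2 = 5.2956
The function is not convex.

0


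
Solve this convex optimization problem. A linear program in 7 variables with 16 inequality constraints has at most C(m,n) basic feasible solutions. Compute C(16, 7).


Each vertex corresponds to some choice of n active constraints out of m, so the number of vertices is at most C(m, n) = m! / (n!(m-n)!).
m = 16, n = 7
Numerator: 16 * 15 * 14 * 13 * 12 * 11 * 10
Denominator: 7! = 5040
C(16, 7) = 11440


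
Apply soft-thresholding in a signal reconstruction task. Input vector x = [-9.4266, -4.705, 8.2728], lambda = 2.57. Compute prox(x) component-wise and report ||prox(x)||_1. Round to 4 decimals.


Soft-thresholding with lambda = 2.57:
prox(-9.4266) = sign(-9.4266)*max(|-9.4266| - 2.57, 0) = -6.8566
prox(-4.705) = sign(-4.705)*max(|-4.705| - 2.57, 0) = -2.135
prox(8.2728) = sign(8.2728)*max(|8.2728| - 2.57, 0) = 5.7028
prox(x) = [-6.8566, -2.135, 5.7028]
||prox(x)||_1 = 6.8566 + 2.135 + 5.7028 = 14.6944


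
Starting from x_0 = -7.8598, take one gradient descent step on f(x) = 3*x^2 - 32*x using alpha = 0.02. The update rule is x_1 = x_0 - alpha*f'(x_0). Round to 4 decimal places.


We compute the gradient at x_0 and apply the update.
f'(x) = 6*x - 32
f'(-7.8598) = 6*-7.8598 - 32 = -79.1588
x_1 = -7.8598 - 0.02*-79.1588 = -6.2766


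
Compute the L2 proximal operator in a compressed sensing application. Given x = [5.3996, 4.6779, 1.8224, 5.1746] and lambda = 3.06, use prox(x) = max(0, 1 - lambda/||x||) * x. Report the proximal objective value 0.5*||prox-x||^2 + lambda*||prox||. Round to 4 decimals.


Step 1: Compute ||x||.
||x|| = 9.0076
Step 2: Compute scaling factor.
scale = max(0, 1 - 3.06/9.0076) = 0.6603
Step 3: prox(x) = [3.5653, 3.0887, 1.2033, 3.4167]
||prox(x)|| = 5.9476
Step 4: Proximal objective.
0.5*||prox-x||^2 = 4.6818
lambda*||prox|| = 18.1997
Total = 22.8813


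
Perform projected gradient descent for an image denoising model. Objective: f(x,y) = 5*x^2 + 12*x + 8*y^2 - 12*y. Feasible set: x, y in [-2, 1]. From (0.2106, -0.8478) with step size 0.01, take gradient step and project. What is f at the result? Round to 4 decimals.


Step 1: Compute gradient at (0.2106, -0.8478).
grad_x = 2*5*0.2106 + 12 = 14.106
grad_y = 2*8*-0.8478 - 12 = -25.5648
Step 2: Gradient step.
x_raw = 0.2106 - 0.01*14.106 = 0.0695
y_raw = -0.8478 - 0.01*-25.5648 = -0.5922
Step 3: Project onto [-2, 1].
x_proj = clip(0.0695) = 0.0695
y_proj = clip(-0.5922) = -0.5922
Step 4: Evaluate f.
f(0.0695, -0.5922) = 10.7696


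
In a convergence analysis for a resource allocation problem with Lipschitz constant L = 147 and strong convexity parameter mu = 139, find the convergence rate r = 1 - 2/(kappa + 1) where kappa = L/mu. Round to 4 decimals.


Step 1: Compute the condition number.
kappa = L/mu = 147/139 = 1.0576
Step 2: Compute the convergence rate.
r = 1 - 2/(kappa + 1) = 1 - 2*mu/(L + mu) = (L - mu)/(L + mu) = 8/286 = 0.028


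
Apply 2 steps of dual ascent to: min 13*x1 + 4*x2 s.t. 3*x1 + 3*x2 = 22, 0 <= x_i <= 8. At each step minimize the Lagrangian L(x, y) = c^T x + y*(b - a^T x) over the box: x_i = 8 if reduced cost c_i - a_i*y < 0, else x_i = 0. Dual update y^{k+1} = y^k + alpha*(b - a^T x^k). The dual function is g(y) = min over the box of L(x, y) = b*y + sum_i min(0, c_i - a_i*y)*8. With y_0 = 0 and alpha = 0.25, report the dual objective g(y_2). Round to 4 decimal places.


Dual ascent for LP: min 13*x1 + 4*x2, 3*x1 + 3*x2 = 22, 0 <= x_i <= 8
Step 1: y^k = 0.0, reduced costs: (13.0, 4.0)
  x^k = (0.0, 0.0), subgradient = b - a^T x = 22.0
  y^{k+1} = 0.0 + 0.25*22.0 = 5.5
Step 2: y^k = 5.5, reduced costs: (-3.5, -12.5)
  x^k = (8.0, 8.0), subgradient = b - a^T x = -26.0
  y^{k+1} = 5.5 + 0.25*-26.0 = -1.0
Dual objective at y_2 = -1.0: reduced costs (16.0, 7.0), box minimizer x = (0.0, 0.0)
g(y_2) = b*y + (c1 - a1*y)*x1 + (c2 - a2*y)*x2 = 22*(-1.0) + 16.0*0.0 + 7.0*0.0 = -22.0 + 0.0 + 0.0 = -22.0


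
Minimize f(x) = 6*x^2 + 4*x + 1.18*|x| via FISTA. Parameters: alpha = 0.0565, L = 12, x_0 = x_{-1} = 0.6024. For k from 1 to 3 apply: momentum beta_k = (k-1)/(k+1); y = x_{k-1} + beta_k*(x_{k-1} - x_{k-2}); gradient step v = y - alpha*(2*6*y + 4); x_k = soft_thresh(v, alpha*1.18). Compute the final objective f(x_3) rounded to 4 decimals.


FISTA on f(x) = 6*x^2 + 4*x + 1.18*|x|
L = 12, alpha = 0.0565
Iteration 1: beta = 0.0, y = 0.6024 + 0.0*(0.6024 - 0.6024) = 0.6024
  grad(y) = 11.2288, v = y - alpha*grad = -0.032
  prox(v) = soft_thresh(-0.032, 0.0667) = 0.0
Iteration 2: beta = 0.3333, y = 0.0 + 0.3333*(0.0 - 0.6024) = -0.2008
  grad(y) = 1.5904, v = y - alpha*grad = -0.2907
  prox(v) = soft_thresh(-0.2907, 0.0667) = -0.224
Iteration 3: beta = 0.5, y = -0.224 + 0.5*(-0.224 - 0.0) = -0.336
  grad(y) = -0.0318, v = y - alpha*grad = -0.3342
  prox(v) = soft_thresh(-0.3342, 0.0667) = -0.2675
f(x_3) = 6*(-0.2675)^2 + 4*(-0.2675) + 1.18*|-0.2675| = -0.325


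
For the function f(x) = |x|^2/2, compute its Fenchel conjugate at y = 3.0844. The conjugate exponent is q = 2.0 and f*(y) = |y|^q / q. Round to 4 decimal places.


The conjugate exponent q satisfies 1/p + 1/q = 1.
p = 2, so q = 2/(2 - 1) = 2.0
|y|^q = 3.0844^2.0 = 9.5135
f*(3.0844) = 9.5135 / 2.0 = 4.7568


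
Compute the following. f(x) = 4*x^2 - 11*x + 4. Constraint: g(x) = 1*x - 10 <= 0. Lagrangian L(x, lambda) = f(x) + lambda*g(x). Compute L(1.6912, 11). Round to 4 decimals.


Step 1: Evaluate f(x).
f(1.6912) = 4*1.6912^2 - 11*1.6912 + 4 = -3.1626
Step 2: Evaluate g(x).
g(1.6912) = 1*1.6912 - 10 = -8.3088
Step 3: Compute Lagrangian.
L = -3.1626 + 11*-8.3088 = -94.5594


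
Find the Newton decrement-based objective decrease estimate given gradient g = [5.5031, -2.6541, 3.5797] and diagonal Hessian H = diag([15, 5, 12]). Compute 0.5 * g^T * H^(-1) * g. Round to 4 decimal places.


Step 1: H is diagonal, so H^(-1) * g = [0.3669, -0.5308, 0.2983].
Step 2: g^T H^(-1) g = sum_i g_i^2 / H_ii
  = (5.5031)^2/15 + (-2.6541)^2/5 + (3.5797)^2/12
  = 2.0189 + 1.4088 + 1.0679 = 4.4956
Step 3: Objective decrease = 0.5 * g^T H^(-1) g = 2.2478


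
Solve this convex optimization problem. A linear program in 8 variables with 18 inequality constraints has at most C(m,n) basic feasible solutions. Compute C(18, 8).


Each vertex corresponds to some choice of n active constraints out of m, so the number of vertices is at most C(m, n) = m! / (n!(m-n)!).
m = 18, n = 8
Numerator: 18 * 17 * 16 * 15 * 14 * 13 * 12 * 11
Denominator: 8! = 40320
C(18, 8) = 43758


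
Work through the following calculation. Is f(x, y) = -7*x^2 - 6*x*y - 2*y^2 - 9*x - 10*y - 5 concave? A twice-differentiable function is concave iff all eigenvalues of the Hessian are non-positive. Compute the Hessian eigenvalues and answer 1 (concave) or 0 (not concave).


The Hessian of f(x,y) = -7*x^2 - 6*x*y - 2*y^2 - 9*x - 10*y - 5 is:
H = [[-14, -6], [-6, -4]]
Trace = -14 - 4 = -18
Determinant = -14*-4 - (-6)^2 = 20
Discriminant = (-18)^2 - 4*20 = 244.0
Eigenvalues: lambda_1 = -16.8102, lambda_2 = -1.1898
The function is concave.

1


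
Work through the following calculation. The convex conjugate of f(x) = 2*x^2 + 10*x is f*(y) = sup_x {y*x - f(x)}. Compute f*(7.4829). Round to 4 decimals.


f*(y) = sup_x {y*x - a*x^2 - b*x} = sup_x {(y-b)*x - a*x^2}
FOC: (y - b) - 2a*x = 0 => x* = (y - b)/(2a)
x* = (7.4829 - 10)/(2*2) = -0.6293
f*(7.4829) = (y-b)^2/(4a) = (7.4829 - 10)^2/(4*2)
= 6.3358/8 = 0.792


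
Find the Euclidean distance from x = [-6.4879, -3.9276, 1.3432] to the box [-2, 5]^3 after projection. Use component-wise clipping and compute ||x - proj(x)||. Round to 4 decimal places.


Project each component onto [-2, 5].
clip(-6.4879) = -2.0, clip(-3.9276) = -2.0, clip(1.3432) = 1.3432
Projection = [-2.0, -2.0, 1.3432]
Squared diffs: [20.1412, 3.7156, 0.0]
Distance = sqrt(23.8568) = 4.8844


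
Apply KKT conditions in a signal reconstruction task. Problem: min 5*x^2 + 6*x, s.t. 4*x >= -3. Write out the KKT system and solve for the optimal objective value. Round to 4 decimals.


Step 1: Try lambda = 0 (constraint inactive).
Stationarity: 2*5*x + 6 = 0
x* = -6/(2*5) = -0.6
Check constraint: 4*-0.6 = -2.4 >= -3 -- satisfied.
Step 2: Compute optimal value.
f(x*) = 5*(-0.6)^2 + 6*(-0.6) = -1.8


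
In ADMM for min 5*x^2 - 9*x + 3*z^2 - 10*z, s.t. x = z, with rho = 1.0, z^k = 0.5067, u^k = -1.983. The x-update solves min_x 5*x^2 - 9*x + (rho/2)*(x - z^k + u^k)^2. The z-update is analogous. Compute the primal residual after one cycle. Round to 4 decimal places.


ADMM iteration with rho = 1.0, z^k = 0.5067, u^k = -1.983
Step 1: x-update.
Minimize 5*x^2 - 9*x + (1.0/2)*(x - 0.5067 - 1.983)^2
FOC: (2*5 + 1.0)*x = 9 + 1.0*(0.5067 + 1.983)
x^{k+1} = 1.0445
Step 2: z-update.
Minimize 3*z^2 - 10*z + (1.0/2)*(1.0445 - z - 1.983)^2
FOC: (2*3 + 1.0)*z = 10 + 1.0*(1.0445 - 1.983)
z^{k+1} = 1.2945
Step 3: u-update.
u^{k+1} = -1.983 + 1.0445 - 1.2945 = -2.233
Step 4: Primal residual = |1.0445 - 1.2945| = 0.25


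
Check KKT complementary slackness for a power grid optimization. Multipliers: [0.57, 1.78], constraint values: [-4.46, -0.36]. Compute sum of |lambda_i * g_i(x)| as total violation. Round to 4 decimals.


KKT complementary slackness check:
lambda_1 * g_1 = 0.57 * -4.46 = -2.5422
lambda_2 * g_2 = 1.78 * -0.36 = -0.6408
Total violation = 2.5422 + 0.6408 = 3.183


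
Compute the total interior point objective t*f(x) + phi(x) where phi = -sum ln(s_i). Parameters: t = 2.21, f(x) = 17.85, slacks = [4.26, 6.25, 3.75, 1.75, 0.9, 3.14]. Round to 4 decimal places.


Step 1: Compute log-barrier.
ln values: [1.4493, 1.8326, 1.3218, 0.5596, -0.1054, 1.1442]
phi = -(1.4493 + 1.8326 + 1.3218 + 0.5596 - 0.1054 + 1.1442) = -6.2021
Step 2: Compute augmented objective.
t*f(x) = 2.21*17.85 = 39.4485
Total = 39.4485 - 6.2021 = 33.2464


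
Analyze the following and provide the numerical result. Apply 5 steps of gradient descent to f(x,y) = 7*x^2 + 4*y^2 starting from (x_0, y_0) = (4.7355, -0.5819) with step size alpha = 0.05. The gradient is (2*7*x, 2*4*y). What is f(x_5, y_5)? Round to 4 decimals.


Gradient descent on f(x,y) = 7*x^2 + 4*y^2.
Starting point: (4.7355, -0.5819), alpha = 0.05
Step 1: grad_x = 2*7*4.7355 = 66.297, grad_y = 2*4*-0.5819 = -4.6552
  x_1 = 4.7355 - 0.05*66.297 = 1.4207
  y_1 = -0.5819 - 0.05*-4.6552 = -0.3491
Step 2: grad_x = 2*7*1.4207 = 19.8891, grad_y = 2*4*-0.3491 = -2.7931
  x_2 = 1.4207 - 0.05*19.8891 = 0.4262
  y_2 = -0.3491 - 0.05*-2.7931 = -0.2095
Step 3: grad_x = 2*7*0.4262 = 5.9667, grad_y = 2*4*-0.2095 = -1.6759
  x_3 = 0.4262 - 0.05*5.9667 = 0.1279
  y_3 = -0.2095 - 0.05*-1.6759 = -0.1257
Step 4: grad_x = 2*7*0.1279 = 1.79, grad_y = 2*4*-0.1257 = -1.0055
  x_4 = 0.1279 - 0.05*1.79 = 0.0384
  y_4 = -0.1257 - 0.05*-1.0055 = -0.0754
Step 5: grad_x = 2*7*0.0384 = 0.537, grad_y = 2*4*-0.0754 = -0.6033
  x_5 = 0.0384 - 0.05*0.537 = 0.0115
  y_5 = -0.0754 - 0.05*-0.6033 = -0.0452
f(0.0115, -0.0452) = 7*0.0115^2 + 4*(-0.0452)^2 = 0.0091


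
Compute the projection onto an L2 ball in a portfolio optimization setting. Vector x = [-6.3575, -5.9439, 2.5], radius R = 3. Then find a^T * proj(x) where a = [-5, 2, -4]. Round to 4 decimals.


Step 1: Compute ||x|| (intermediates to 6 decimals).
||x|| = sqrt((-6.3575)^2 + (-5.9439)^2 + 2.5^2) = 9.055261
Step 2: Project.
Since ||x|| > R, scale = R/||x|| = 3/9.055261 = 0.331299, proj(x) = scale * x
proj(x) = [-2.106233, -1.969208, 0.828248]
Step 3: Dot product.
a^T * proj(x) = -5*(-2.106233) + 2*(-1.969208) - 4*0.828248 = 3.2798


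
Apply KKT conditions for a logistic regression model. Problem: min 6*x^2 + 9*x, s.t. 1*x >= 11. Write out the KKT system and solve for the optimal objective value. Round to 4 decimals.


Step 1: Try lambda = 0 (constraint inactive).
x_unc = -9/(2*6) = -0.75
Check: 1*-0.75 = -0.75 < 11 -- violated!
Step 2: Constraint must be active: 1*x = 11
x* = 11/1 = 11.0
lambda = (2*6*11.0 + 9)/1 = 141.0
Step 3: Compute optimal value.
f(x*) = 6*11.0^2 + 9*11.0 = 825.0


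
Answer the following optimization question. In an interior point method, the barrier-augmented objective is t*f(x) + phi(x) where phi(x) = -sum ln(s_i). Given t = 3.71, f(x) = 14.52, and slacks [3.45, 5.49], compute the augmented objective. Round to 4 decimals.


Step 1: Compute log-barrier.
ln values: [1.2384, 1.7029]
phi = -(1.2384 + 1.7029) = -2.9413
Step 2: Compute augmented objective.
t*f(x) = 3.71*14.52 = 53.8692
Total = 53.8692 - 2.9413 = 50.9279


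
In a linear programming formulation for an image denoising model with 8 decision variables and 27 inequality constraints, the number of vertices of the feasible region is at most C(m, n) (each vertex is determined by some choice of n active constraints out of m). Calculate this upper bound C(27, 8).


Each vertex corresponds to some choice of n active constraints out of m, so the number of vertices is at most C(m, n) = m! / (n!(m-n)!).
m = 27, n = 8
Numerator: 27 * 26 * 25 * 24 * 23 * 22 * 21 * 20
Denominator: 8! = 40320
C(27, 8) = 2220075


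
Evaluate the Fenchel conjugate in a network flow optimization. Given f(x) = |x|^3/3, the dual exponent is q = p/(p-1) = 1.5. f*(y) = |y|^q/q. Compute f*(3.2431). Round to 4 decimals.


The conjugate exponent q satisfies 1/p + 1/q = 1.
p = 3, so q = 3/(3 - 1) = 1.5
|y|^q = 3.2431^1.5 = 5.8404
f*(3.2431) = 5.8404 / 1.5 = 3.8936
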